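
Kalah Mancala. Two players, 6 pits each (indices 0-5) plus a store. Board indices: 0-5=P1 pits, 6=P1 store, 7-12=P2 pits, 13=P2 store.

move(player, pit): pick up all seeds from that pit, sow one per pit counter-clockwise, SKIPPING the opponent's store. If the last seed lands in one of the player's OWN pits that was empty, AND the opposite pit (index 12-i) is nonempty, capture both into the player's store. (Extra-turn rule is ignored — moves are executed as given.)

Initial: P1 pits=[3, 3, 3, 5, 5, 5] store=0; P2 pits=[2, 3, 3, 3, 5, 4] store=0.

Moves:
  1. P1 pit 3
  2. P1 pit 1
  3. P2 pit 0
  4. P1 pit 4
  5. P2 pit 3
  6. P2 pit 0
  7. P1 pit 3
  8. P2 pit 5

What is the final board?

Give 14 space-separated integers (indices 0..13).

Move 1: P1 pit3 -> P1=[3,3,3,0,6,6](1) P2=[3,4,3,3,5,4](0)
Move 2: P1 pit1 -> P1=[3,0,4,1,7,6](1) P2=[3,4,3,3,5,4](0)
Move 3: P2 pit0 -> P1=[3,0,4,1,7,6](1) P2=[0,5,4,4,5,4](0)
Move 4: P1 pit4 -> P1=[3,0,4,1,0,7](2) P2=[1,6,5,5,6,4](0)
Move 5: P2 pit3 -> P1=[4,1,4,1,0,7](2) P2=[1,6,5,0,7,5](1)
Move 6: P2 pit0 -> P1=[4,1,4,1,0,7](2) P2=[0,7,5,0,7,5](1)
Move 7: P1 pit3 -> P1=[4,1,4,0,0,7](10) P2=[0,0,5,0,7,5](1)
Move 8: P2 pit5 -> P1=[5,2,5,1,0,7](10) P2=[0,0,5,0,7,0](2)

Answer: 5 2 5 1 0 7 10 0 0 5 0 7 0 2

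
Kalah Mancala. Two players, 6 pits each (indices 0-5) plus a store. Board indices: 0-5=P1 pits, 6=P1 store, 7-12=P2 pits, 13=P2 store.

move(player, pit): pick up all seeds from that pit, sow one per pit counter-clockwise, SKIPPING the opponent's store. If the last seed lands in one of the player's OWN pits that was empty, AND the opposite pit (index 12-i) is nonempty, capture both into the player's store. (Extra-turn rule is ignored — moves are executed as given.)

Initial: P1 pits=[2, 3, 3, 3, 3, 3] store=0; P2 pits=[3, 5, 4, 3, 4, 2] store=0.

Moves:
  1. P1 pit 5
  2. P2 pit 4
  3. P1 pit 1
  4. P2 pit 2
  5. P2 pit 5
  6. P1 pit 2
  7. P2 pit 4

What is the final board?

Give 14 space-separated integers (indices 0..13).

Move 1: P1 pit5 -> P1=[2,3,3,3,3,0](1) P2=[4,6,4,3,4,2](0)
Move 2: P2 pit4 -> P1=[3,4,3,3,3,0](1) P2=[4,6,4,3,0,3](1)
Move 3: P1 pit1 -> P1=[3,0,4,4,4,0](6) P2=[0,6,4,3,0,3](1)
Move 4: P2 pit2 -> P1=[3,0,4,4,4,0](6) P2=[0,6,0,4,1,4](2)
Move 5: P2 pit5 -> P1=[4,1,5,4,4,0](6) P2=[0,6,0,4,1,0](3)
Move 6: P1 pit2 -> P1=[4,1,0,5,5,1](7) P2=[1,6,0,4,1,0](3)
Move 7: P2 pit4 -> P1=[0,1,0,5,5,1](7) P2=[1,6,0,4,0,0](8)

Answer: 0 1 0 5 5 1 7 1 6 0 4 0 0 8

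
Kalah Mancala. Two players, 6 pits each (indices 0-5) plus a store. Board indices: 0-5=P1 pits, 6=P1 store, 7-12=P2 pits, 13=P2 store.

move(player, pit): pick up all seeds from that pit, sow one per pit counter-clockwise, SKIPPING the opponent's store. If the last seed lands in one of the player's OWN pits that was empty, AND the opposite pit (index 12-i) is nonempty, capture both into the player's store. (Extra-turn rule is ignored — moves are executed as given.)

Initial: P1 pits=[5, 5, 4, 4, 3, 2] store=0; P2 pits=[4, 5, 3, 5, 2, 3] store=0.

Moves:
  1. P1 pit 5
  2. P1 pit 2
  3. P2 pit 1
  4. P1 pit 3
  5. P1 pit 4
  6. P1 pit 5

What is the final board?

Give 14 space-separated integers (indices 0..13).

Move 1: P1 pit5 -> P1=[5,5,4,4,3,0](1) P2=[5,5,3,5,2,3](0)
Move 2: P1 pit2 -> P1=[5,5,0,5,4,1](2) P2=[5,5,3,5,2,3](0)
Move 3: P2 pit1 -> P1=[5,5,0,5,4,1](2) P2=[5,0,4,6,3,4](1)
Move 4: P1 pit3 -> P1=[5,5,0,0,5,2](3) P2=[6,1,4,6,3,4](1)
Move 5: P1 pit4 -> P1=[5,5,0,0,0,3](4) P2=[7,2,5,6,3,4](1)
Move 6: P1 pit5 -> P1=[5,5,0,0,0,0](5) P2=[8,3,5,6,3,4](1)

Answer: 5 5 0 0 0 0 5 8 3 5 6 3 4 1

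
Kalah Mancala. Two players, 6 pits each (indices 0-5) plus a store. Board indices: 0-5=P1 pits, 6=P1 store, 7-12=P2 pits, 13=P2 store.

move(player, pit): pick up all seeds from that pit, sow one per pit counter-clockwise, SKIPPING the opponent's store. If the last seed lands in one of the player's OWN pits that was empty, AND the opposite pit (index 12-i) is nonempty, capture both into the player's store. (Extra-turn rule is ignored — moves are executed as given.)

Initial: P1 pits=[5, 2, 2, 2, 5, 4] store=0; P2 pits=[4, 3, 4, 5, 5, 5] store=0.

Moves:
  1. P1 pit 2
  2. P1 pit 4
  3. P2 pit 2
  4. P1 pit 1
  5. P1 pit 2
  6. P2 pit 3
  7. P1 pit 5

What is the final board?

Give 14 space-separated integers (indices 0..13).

Move 1: P1 pit2 -> P1=[5,2,0,3,6,4](0) P2=[4,3,4,5,5,5](0)
Move 2: P1 pit4 -> P1=[5,2,0,3,0,5](1) P2=[5,4,5,6,5,5](0)
Move 3: P2 pit2 -> P1=[6,2,0,3,0,5](1) P2=[5,4,0,7,6,6](1)
Move 4: P1 pit1 -> P1=[6,0,1,4,0,5](1) P2=[5,4,0,7,6,6](1)
Move 5: P1 pit2 -> P1=[6,0,0,5,0,5](1) P2=[5,4,0,7,6,6](1)
Move 6: P2 pit3 -> P1=[7,1,1,6,0,5](1) P2=[5,4,0,0,7,7](2)
Move 7: P1 pit5 -> P1=[7,1,1,6,0,0](2) P2=[6,5,1,1,7,7](2)

Answer: 7 1 1 6 0 0 2 6 5 1 1 7 7 2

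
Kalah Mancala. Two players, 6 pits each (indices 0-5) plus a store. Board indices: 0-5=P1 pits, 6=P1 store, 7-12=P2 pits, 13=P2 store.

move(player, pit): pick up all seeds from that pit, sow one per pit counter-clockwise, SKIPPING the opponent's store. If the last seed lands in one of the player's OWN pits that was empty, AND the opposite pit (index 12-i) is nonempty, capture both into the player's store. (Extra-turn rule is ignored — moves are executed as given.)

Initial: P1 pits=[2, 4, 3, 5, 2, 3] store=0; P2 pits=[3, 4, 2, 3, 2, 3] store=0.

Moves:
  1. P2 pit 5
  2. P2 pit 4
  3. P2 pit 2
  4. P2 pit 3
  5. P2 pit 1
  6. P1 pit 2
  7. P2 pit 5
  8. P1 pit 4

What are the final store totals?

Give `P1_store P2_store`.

Move 1: P2 pit5 -> P1=[3,5,3,5,2,3](0) P2=[3,4,2,3,2,0](1)
Move 2: P2 pit4 -> P1=[3,5,3,5,2,3](0) P2=[3,4,2,3,0,1](2)
Move 3: P2 pit2 -> P1=[3,0,3,5,2,3](0) P2=[3,4,0,4,0,1](8)
Move 4: P2 pit3 -> P1=[4,0,3,5,2,3](0) P2=[3,4,0,0,1,2](9)
Move 5: P2 pit1 -> P1=[4,0,3,5,2,3](0) P2=[3,0,1,1,2,3](9)
Move 6: P1 pit2 -> P1=[4,0,0,6,3,4](0) P2=[3,0,1,1,2,3](9)
Move 7: P2 pit5 -> P1=[5,1,0,6,3,4](0) P2=[3,0,1,1,2,0](10)
Move 8: P1 pit4 -> P1=[5,1,0,6,0,5](1) P2=[4,0,1,1,2,0](10)

Answer: 1 10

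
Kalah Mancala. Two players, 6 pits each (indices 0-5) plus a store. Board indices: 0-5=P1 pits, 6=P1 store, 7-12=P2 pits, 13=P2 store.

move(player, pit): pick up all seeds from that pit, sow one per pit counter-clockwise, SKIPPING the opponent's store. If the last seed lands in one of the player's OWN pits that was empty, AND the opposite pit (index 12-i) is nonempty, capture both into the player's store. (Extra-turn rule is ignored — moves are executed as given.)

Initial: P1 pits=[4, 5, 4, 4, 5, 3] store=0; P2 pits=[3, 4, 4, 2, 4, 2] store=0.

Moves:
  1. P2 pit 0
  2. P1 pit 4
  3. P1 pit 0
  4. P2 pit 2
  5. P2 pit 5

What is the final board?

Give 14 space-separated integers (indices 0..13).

Answer: 2 8 5 5 0 4 8 1 0 0 4 5 0 2

Derivation:
Move 1: P2 pit0 -> P1=[4,5,4,4,5,3](0) P2=[0,5,5,3,4,2](0)
Move 2: P1 pit4 -> P1=[4,5,4,4,0,4](1) P2=[1,6,6,3,4,2](0)
Move 3: P1 pit0 -> P1=[0,6,5,5,0,4](8) P2=[1,0,6,3,4,2](0)
Move 4: P2 pit2 -> P1=[1,7,5,5,0,4](8) P2=[1,0,0,4,5,3](1)
Move 5: P2 pit5 -> P1=[2,8,5,5,0,4](8) P2=[1,0,0,4,5,0](2)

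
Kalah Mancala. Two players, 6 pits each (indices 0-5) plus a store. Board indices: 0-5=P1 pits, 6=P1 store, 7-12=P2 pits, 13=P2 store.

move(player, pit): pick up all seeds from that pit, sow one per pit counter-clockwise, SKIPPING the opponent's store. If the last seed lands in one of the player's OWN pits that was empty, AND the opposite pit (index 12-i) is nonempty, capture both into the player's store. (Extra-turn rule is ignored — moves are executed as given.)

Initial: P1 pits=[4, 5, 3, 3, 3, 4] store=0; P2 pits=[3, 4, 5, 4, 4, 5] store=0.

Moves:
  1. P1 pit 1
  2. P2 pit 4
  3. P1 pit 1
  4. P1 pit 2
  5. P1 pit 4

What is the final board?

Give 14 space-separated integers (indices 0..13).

Move 1: P1 pit1 -> P1=[4,0,4,4,4,5](1) P2=[3,4,5,4,4,5](0)
Move 2: P2 pit4 -> P1=[5,1,4,4,4,5](1) P2=[3,4,5,4,0,6](1)
Move 3: P1 pit1 -> P1=[5,0,5,4,4,5](1) P2=[3,4,5,4,0,6](1)
Move 4: P1 pit2 -> P1=[5,0,0,5,5,6](2) P2=[4,4,5,4,0,6](1)
Move 5: P1 pit4 -> P1=[5,0,0,5,0,7](3) P2=[5,5,6,4,0,6](1)

Answer: 5 0 0 5 0 7 3 5 5 6 4 0 6 1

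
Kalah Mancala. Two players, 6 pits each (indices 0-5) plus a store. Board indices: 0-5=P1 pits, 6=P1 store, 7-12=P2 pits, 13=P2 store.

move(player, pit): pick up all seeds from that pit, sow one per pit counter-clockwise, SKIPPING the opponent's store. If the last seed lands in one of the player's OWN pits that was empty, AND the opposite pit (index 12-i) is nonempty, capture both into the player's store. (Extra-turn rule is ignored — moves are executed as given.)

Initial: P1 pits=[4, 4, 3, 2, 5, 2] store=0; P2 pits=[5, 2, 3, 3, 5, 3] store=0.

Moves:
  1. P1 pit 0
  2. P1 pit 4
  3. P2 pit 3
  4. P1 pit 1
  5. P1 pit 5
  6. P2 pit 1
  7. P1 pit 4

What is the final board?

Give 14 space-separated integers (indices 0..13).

Move 1: P1 pit0 -> P1=[0,5,4,3,6,2](0) P2=[5,2,3,3,5,3](0)
Move 2: P1 pit4 -> P1=[0,5,4,3,0,3](1) P2=[6,3,4,4,5,3](0)
Move 3: P2 pit3 -> P1=[1,5,4,3,0,3](1) P2=[6,3,4,0,6,4](1)
Move 4: P1 pit1 -> P1=[1,0,5,4,1,4](2) P2=[6,3,4,0,6,4](1)
Move 5: P1 pit5 -> P1=[1,0,5,4,1,0](3) P2=[7,4,5,0,6,4](1)
Move 6: P2 pit1 -> P1=[1,0,5,4,1,0](3) P2=[7,0,6,1,7,5](1)
Move 7: P1 pit4 -> P1=[1,0,5,4,0,0](11) P2=[0,0,6,1,7,5](1)

Answer: 1 0 5 4 0 0 11 0 0 6 1 7 5 1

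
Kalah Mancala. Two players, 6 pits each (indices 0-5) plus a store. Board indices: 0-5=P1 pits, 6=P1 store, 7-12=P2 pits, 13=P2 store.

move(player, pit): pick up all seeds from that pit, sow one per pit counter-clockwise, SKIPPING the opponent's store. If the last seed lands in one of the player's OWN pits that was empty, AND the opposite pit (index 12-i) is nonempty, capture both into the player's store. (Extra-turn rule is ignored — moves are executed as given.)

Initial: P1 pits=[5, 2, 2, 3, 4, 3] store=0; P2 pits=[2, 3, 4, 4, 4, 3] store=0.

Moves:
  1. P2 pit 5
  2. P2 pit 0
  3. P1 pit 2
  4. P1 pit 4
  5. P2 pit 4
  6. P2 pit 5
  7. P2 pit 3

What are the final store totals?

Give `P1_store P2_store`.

Move 1: P2 pit5 -> P1=[6,3,2,3,4,3](0) P2=[2,3,4,4,4,0](1)
Move 2: P2 pit0 -> P1=[6,3,2,3,4,3](0) P2=[0,4,5,4,4,0](1)
Move 3: P1 pit2 -> P1=[6,3,0,4,5,3](0) P2=[0,4,5,4,4,0](1)
Move 4: P1 pit4 -> P1=[6,3,0,4,0,4](1) P2=[1,5,6,4,4,0](1)
Move 5: P2 pit4 -> P1=[7,4,0,4,0,4](1) P2=[1,5,6,4,0,1](2)
Move 6: P2 pit5 -> P1=[7,4,0,4,0,4](1) P2=[1,5,6,4,0,0](3)
Move 7: P2 pit3 -> P1=[8,4,0,4,0,4](1) P2=[1,5,6,0,1,1](4)

Answer: 1 4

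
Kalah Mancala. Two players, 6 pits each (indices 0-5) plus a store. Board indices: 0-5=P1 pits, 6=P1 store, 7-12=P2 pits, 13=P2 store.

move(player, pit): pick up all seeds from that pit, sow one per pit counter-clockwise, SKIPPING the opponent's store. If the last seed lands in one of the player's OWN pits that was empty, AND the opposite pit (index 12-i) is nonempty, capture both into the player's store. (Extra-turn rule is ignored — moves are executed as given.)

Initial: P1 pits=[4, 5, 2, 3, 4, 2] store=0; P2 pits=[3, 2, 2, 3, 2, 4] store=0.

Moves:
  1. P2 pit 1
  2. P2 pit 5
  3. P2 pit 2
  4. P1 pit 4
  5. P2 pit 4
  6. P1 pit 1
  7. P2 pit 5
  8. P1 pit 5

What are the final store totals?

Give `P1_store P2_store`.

Answer: 3 9

Derivation:
Move 1: P2 pit1 -> P1=[4,5,2,3,4,2](0) P2=[3,0,3,4,2,4](0)
Move 2: P2 pit5 -> P1=[5,6,3,3,4,2](0) P2=[3,0,3,4,2,0](1)
Move 3: P2 pit2 -> P1=[0,6,3,3,4,2](0) P2=[3,0,0,5,3,0](7)
Move 4: P1 pit4 -> P1=[0,6,3,3,0,3](1) P2=[4,1,0,5,3,0](7)
Move 5: P2 pit4 -> P1=[1,6,3,3,0,3](1) P2=[4,1,0,5,0,1](8)
Move 6: P1 pit1 -> P1=[1,0,4,4,1,4](2) P2=[5,1,0,5,0,1](8)
Move 7: P2 pit5 -> P1=[1,0,4,4,1,4](2) P2=[5,1,0,5,0,0](9)
Move 8: P1 pit5 -> P1=[1,0,4,4,1,0](3) P2=[6,2,1,5,0,0](9)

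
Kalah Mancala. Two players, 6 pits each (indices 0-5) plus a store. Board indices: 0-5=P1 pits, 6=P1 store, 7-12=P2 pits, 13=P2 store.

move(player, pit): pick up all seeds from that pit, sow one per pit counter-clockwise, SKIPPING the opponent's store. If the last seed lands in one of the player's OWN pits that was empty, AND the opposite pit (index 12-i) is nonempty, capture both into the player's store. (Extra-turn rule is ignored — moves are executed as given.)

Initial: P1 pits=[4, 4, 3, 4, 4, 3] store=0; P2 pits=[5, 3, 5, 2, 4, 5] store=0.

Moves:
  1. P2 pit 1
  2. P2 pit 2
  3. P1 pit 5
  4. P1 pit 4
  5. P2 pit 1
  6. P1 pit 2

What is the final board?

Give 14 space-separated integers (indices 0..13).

Move 1: P2 pit1 -> P1=[4,4,3,4,4,3](0) P2=[5,0,6,3,5,5](0)
Move 2: P2 pit2 -> P1=[5,5,3,4,4,3](0) P2=[5,0,0,4,6,6](1)
Move 3: P1 pit5 -> P1=[5,5,3,4,4,0](1) P2=[6,1,0,4,6,6](1)
Move 4: P1 pit4 -> P1=[5,5,3,4,0,1](2) P2=[7,2,0,4,6,6](1)
Move 5: P2 pit1 -> P1=[5,5,3,4,0,1](2) P2=[7,0,1,5,6,6](1)
Move 6: P1 pit2 -> P1=[5,5,0,5,1,2](2) P2=[7,0,1,5,6,6](1)

Answer: 5 5 0 5 1 2 2 7 0 1 5 6 6 1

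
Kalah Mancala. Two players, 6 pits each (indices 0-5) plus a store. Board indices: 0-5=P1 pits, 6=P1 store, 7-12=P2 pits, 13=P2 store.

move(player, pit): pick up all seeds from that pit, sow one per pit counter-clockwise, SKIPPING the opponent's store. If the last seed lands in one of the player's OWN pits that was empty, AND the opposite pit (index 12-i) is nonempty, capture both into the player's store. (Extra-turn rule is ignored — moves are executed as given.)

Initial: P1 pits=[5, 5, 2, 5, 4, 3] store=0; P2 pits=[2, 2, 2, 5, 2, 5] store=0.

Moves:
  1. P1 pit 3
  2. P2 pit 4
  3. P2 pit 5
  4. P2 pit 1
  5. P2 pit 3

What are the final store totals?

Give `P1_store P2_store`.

Move 1: P1 pit3 -> P1=[5,5,2,0,5,4](1) P2=[3,3,2,5,2,5](0)
Move 2: P2 pit4 -> P1=[5,5,2,0,5,4](1) P2=[3,3,2,5,0,6](1)
Move 3: P2 pit5 -> P1=[6,6,3,1,6,4](1) P2=[3,3,2,5,0,0](2)
Move 4: P2 pit1 -> P1=[6,0,3,1,6,4](1) P2=[3,0,3,6,0,0](9)
Move 5: P2 pit3 -> P1=[7,1,4,1,6,4](1) P2=[3,0,3,0,1,1](10)

Answer: 1 10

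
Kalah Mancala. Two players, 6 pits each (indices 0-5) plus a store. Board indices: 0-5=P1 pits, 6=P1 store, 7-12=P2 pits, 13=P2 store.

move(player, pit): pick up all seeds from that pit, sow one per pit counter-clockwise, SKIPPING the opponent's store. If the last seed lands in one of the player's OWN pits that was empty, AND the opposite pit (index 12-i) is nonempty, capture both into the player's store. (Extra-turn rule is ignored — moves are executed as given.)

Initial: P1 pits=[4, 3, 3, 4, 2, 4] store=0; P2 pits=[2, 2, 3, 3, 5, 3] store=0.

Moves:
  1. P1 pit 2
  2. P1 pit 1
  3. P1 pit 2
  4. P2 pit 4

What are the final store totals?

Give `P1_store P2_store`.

Move 1: P1 pit2 -> P1=[4,3,0,5,3,5](0) P2=[2,2,3,3,5,3](0)
Move 2: P1 pit1 -> P1=[4,0,1,6,4,5](0) P2=[2,2,3,3,5,3](0)
Move 3: P1 pit2 -> P1=[4,0,0,7,4,5](0) P2=[2,2,3,3,5,3](0)
Move 4: P2 pit4 -> P1=[5,1,1,7,4,5](0) P2=[2,2,3,3,0,4](1)

Answer: 0 1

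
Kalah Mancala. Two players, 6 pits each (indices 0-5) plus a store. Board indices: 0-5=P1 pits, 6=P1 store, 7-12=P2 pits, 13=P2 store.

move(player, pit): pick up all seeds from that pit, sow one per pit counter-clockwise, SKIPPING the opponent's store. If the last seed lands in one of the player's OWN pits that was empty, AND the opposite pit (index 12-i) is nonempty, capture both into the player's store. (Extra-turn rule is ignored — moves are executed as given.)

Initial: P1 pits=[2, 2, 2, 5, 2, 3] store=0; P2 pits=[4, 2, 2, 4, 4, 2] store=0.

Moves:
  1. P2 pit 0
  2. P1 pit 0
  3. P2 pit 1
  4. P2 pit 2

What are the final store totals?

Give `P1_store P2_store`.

Answer: 0 1

Derivation:
Move 1: P2 pit0 -> P1=[2,2,2,5,2,3](0) P2=[0,3,3,5,5,2](0)
Move 2: P1 pit0 -> P1=[0,3,3,5,2,3](0) P2=[0,3,3,5,5,2](0)
Move 3: P2 pit1 -> P1=[0,3,3,5,2,3](0) P2=[0,0,4,6,6,2](0)
Move 4: P2 pit2 -> P1=[0,3,3,5,2,3](0) P2=[0,0,0,7,7,3](1)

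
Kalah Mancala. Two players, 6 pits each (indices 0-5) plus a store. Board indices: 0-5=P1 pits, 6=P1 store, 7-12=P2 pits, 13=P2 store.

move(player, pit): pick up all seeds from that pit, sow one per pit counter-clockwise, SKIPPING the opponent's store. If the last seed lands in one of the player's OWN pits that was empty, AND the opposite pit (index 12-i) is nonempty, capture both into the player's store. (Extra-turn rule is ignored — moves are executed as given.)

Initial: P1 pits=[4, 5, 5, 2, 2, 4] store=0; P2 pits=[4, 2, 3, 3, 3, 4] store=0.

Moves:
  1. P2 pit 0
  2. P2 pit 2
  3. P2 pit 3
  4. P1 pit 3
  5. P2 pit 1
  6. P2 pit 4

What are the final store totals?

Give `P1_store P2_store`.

Move 1: P2 pit0 -> P1=[4,5,5,2,2,4](0) P2=[0,3,4,4,4,4](0)
Move 2: P2 pit2 -> P1=[4,5,5,2,2,4](0) P2=[0,3,0,5,5,5](1)
Move 3: P2 pit3 -> P1=[5,6,5,2,2,4](0) P2=[0,3,0,0,6,6](2)
Move 4: P1 pit3 -> P1=[5,6,5,0,3,5](0) P2=[0,3,0,0,6,6](2)
Move 5: P2 pit1 -> P1=[5,6,5,0,3,5](0) P2=[0,0,1,1,7,6](2)
Move 6: P2 pit4 -> P1=[6,7,6,1,4,5](0) P2=[0,0,1,1,0,7](3)

Answer: 0 3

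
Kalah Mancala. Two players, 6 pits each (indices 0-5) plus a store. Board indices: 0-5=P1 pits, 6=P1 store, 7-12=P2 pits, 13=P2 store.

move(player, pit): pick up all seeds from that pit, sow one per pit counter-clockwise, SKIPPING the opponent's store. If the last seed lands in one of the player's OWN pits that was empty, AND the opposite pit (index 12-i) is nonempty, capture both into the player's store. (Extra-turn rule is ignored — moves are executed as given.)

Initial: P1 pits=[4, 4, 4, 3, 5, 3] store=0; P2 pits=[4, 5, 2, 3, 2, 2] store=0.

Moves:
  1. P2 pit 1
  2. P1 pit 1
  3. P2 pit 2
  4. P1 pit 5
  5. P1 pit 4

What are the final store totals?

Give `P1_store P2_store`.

Move 1: P2 pit1 -> P1=[4,4,4,3,5,3](0) P2=[4,0,3,4,3,3](1)
Move 2: P1 pit1 -> P1=[4,0,5,4,6,4](0) P2=[4,0,3,4,3,3](1)
Move 3: P2 pit2 -> P1=[4,0,5,4,6,4](0) P2=[4,0,0,5,4,4](1)
Move 4: P1 pit5 -> P1=[4,0,5,4,6,0](1) P2=[5,1,1,5,4,4](1)
Move 5: P1 pit4 -> P1=[4,0,5,4,0,1](2) P2=[6,2,2,6,4,4](1)

Answer: 2 1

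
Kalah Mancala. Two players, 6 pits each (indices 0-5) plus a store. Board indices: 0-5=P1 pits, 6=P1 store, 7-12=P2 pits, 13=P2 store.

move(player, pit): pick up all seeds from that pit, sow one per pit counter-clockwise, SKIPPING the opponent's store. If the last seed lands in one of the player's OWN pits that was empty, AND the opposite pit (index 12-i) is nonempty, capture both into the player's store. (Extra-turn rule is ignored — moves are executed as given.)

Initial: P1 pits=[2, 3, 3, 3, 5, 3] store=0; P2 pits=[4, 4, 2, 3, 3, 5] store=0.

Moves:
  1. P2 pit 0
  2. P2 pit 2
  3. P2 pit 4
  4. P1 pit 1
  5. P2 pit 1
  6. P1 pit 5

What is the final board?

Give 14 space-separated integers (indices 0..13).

Move 1: P2 pit0 -> P1=[2,3,3,3,5,3](0) P2=[0,5,3,4,4,5](0)
Move 2: P2 pit2 -> P1=[2,3,3,3,5,3](0) P2=[0,5,0,5,5,6](0)
Move 3: P2 pit4 -> P1=[3,4,4,3,5,3](0) P2=[0,5,0,5,0,7](1)
Move 4: P1 pit1 -> P1=[3,0,5,4,6,4](0) P2=[0,5,0,5,0,7](1)
Move 5: P2 pit1 -> P1=[3,0,5,4,6,4](0) P2=[0,0,1,6,1,8](2)
Move 6: P1 pit5 -> P1=[3,0,5,4,6,0](1) P2=[1,1,2,6,1,8](2)

Answer: 3 0 5 4 6 0 1 1 1 2 6 1 8 2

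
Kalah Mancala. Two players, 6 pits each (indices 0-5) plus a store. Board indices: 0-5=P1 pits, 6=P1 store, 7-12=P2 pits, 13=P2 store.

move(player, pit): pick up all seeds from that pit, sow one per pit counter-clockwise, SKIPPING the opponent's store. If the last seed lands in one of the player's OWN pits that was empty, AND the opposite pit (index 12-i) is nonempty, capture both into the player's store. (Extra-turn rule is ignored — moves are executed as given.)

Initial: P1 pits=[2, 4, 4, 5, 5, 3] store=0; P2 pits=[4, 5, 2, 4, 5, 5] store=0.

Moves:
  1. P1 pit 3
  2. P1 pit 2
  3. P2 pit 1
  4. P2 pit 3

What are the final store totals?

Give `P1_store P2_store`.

Move 1: P1 pit3 -> P1=[2,4,4,0,6,4](1) P2=[5,6,2,4,5,5](0)
Move 2: P1 pit2 -> P1=[2,4,0,1,7,5](2) P2=[5,6,2,4,5,5](0)
Move 3: P2 pit1 -> P1=[3,4,0,1,7,5](2) P2=[5,0,3,5,6,6](1)
Move 4: P2 pit3 -> P1=[4,5,0,1,7,5](2) P2=[5,0,3,0,7,7](2)

Answer: 2 2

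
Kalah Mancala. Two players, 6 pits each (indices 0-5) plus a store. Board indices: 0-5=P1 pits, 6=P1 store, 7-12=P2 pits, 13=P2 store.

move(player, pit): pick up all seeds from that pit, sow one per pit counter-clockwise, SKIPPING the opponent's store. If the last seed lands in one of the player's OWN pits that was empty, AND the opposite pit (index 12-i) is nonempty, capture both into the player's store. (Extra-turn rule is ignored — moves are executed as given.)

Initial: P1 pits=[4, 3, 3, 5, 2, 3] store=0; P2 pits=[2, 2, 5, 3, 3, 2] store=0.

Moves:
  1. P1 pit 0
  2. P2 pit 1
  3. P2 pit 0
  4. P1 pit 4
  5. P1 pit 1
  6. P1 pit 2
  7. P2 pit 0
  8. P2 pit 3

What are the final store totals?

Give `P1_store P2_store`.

Move 1: P1 pit0 -> P1=[0,4,4,6,3,3](0) P2=[2,2,5,3,3,2](0)
Move 2: P2 pit1 -> P1=[0,4,4,6,3,3](0) P2=[2,0,6,4,3,2](0)
Move 3: P2 pit0 -> P1=[0,4,4,6,3,3](0) P2=[0,1,7,4,3,2](0)
Move 4: P1 pit4 -> P1=[0,4,4,6,0,4](1) P2=[1,1,7,4,3,2](0)
Move 5: P1 pit1 -> P1=[0,0,5,7,1,5](1) P2=[1,1,7,4,3,2](0)
Move 6: P1 pit2 -> P1=[0,0,0,8,2,6](2) P2=[2,1,7,4,3,2](0)
Move 7: P2 pit0 -> P1=[0,0,0,8,2,6](2) P2=[0,2,8,4,3,2](0)
Move 8: P2 pit3 -> P1=[1,0,0,8,2,6](2) P2=[0,2,8,0,4,3](1)

Answer: 2 1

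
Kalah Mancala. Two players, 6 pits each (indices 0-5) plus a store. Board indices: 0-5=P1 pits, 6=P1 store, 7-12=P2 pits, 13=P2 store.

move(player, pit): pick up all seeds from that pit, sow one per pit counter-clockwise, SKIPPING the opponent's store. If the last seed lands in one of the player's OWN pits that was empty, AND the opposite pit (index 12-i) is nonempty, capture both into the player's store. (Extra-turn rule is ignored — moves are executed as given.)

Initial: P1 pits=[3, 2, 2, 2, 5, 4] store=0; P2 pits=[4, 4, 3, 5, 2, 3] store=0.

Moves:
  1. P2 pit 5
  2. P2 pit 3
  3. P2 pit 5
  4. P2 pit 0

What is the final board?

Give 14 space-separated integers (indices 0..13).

Answer: 5 4 2 2 5 4 0 0 5 4 1 4 0 3

Derivation:
Move 1: P2 pit5 -> P1=[4,3,2,2,5,4](0) P2=[4,4,3,5,2,0](1)
Move 2: P2 pit3 -> P1=[5,4,2,2,5,4](0) P2=[4,4,3,0,3,1](2)
Move 3: P2 pit5 -> P1=[5,4,2,2,5,4](0) P2=[4,4,3,0,3,0](3)
Move 4: P2 pit0 -> P1=[5,4,2,2,5,4](0) P2=[0,5,4,1,4,0](3)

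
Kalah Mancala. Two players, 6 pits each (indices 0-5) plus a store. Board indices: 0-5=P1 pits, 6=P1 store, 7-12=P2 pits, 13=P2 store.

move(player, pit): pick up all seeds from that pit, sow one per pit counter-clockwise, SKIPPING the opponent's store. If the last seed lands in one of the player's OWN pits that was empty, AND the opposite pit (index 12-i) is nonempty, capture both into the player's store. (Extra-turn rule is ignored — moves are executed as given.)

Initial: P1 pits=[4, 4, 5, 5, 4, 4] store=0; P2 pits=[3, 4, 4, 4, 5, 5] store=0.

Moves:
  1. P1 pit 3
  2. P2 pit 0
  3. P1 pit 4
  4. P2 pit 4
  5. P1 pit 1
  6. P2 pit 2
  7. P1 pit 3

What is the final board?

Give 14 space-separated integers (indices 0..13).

Answer: 6 1 7 0 2 8 3 1 7 0 6 1 7 2

Derivation:
Move 1: P1 pit3 -> P1=[4,4,5,0,5,5](1) P2=[4,5,4,4,5,5](0)
Move 2: P2 pit0 -> P1=[4,4,5,0,5,5](1) P2=[0,6,5,5,6,5](0)
Move 3: P1 pit4 -> P1=[4,4,5,0,0,6](2) P2=[1,7,6,5,6,5](0)
Move 4: P2 pit4 -> P1=[5,5,6,1,0,6](2) P2=[1,7,6,5,0,6](1)
Move 5: P1 pit1 -> P1=[5,0,7,2,1,7](3) P2=[1,7,6,5,0,6](1)
Move 6: P2 pit2 -> P1=[6,1,7,2,1,7](3) P2=[1,7,0,6,1,7](2)
Move 7: P1 pit3 -> P1=[6,1,7,0,2,8](3) P2=[1,7,0,6,1,7](2)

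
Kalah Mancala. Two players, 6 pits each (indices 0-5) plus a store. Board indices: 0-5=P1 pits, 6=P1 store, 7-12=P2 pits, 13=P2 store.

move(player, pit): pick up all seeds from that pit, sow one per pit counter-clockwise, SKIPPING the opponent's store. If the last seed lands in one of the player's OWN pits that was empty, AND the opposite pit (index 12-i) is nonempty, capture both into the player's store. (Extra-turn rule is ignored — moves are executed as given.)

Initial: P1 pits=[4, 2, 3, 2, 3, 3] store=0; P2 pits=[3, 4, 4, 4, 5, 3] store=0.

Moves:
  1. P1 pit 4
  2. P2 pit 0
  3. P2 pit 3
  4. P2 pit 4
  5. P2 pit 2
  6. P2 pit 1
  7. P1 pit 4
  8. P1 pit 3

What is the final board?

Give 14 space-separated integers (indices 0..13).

Answer: 7 4 4 0 1 6 2 0 0 1 2 2 7 4

Derivation:
Move 1: P1 pit4 -> P1=[4,2,3,2,0,4](1) P2=[4,4,4,4,5,3](0)
Move 2: P2 pit0 -> P1=[4,2,3,2,0,4](1) P2=[0,5,5,5,6,3](0)
Move 3: P2 pit3 -> P1=[5,3,3,2,0,4](1) P2=[0,5,5,0,7,4](1)
Move 4: P2 pit4 -> P1=[6,4,4,3,1,4](1) P2=[0,5,5,0,0,5](2)
Move 5: P2 pit2 -> P1=[7,4,4,3,1,4](1) P2=[0,5,0,1,1,6](3)
Move 6: P2 pit1 -> P1=[7,4,4,3,1,4](1) P2=[0,0,1,2,2,7](4)
Move 7: P1 pit4 -> P1=[7,4,4,3,0,5](1) P2=[0,0,1,2,2,7](4)
Move 8: P1 pit3 -> P1=[7,4,4,0,1,6](2) P2=[0,0,1,2,2,7](4)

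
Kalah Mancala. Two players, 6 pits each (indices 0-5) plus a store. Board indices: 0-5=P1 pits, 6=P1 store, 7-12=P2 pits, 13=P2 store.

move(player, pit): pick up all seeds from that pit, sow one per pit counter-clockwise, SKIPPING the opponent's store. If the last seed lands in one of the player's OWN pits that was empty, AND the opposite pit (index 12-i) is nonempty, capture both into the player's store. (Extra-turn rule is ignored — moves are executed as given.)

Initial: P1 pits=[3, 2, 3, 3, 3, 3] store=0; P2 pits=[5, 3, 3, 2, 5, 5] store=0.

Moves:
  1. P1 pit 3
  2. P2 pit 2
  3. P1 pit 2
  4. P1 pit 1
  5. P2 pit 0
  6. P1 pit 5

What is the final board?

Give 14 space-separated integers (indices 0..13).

Move 1: P1 pit3 -> P1=[3,2,3,0,4,4](1) P2=[5,3,3,2,5,5](0)
Move 2: P2 pit2 -> P1=[3,2,3,0,4,4](1) P2=[5,3,0,3,6,6](0)
Move 3: P1 pit2 -> P1=[3,2,0,1,5,5](1) P2=[5,3,0,3,6,6](0)
Move 4: P1 pit1 -> P1=[3,0,1,2,5,5](1) P2=[5,3,0,3,6,6](0)
Move 5: P2 pit0 -> P1=[3,0,1,2,5,5](1) P2=[0,4,1,4,7,7](0)
Move 6: P1 pit5 -> P1=[3,0,1,2,5,0](2) P2=[1,5,2,5,7,7](0)

Answer: 3 0 1 2 5 0 2 1 5 2 5 7 7 0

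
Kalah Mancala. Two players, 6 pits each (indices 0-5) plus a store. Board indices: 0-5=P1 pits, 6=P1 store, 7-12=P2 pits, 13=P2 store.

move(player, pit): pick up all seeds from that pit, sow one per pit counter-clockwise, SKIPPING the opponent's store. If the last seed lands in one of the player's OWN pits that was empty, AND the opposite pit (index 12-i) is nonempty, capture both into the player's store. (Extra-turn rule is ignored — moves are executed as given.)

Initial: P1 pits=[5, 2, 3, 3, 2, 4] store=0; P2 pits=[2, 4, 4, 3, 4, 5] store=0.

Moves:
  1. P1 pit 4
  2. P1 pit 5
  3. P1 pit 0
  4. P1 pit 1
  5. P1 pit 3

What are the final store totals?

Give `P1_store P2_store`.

Answer: 7 0

Derivation:
Move 1: P1 pit4 -> P1=[5,2,3,3,0,5](1) P2=[2,4,4,3,4,5](0)
Move 2: P1 pit5 -> P1=[5,2,3,3,0,0](2) P2=[3,5,5,4,4,5](0)
Move 3: P1 pit0 -> P1=[0,3,4,4,1,0](6) P2=[0,5,5,4,4,5](0)
Move 4: P1 pit1 -> P1=[0,0,5,5,2,0](6) P2=[0,5,5,4,4,5](0)
Move 5: P1 pit3 -> P1=[0,0,5,0,3,1](7) P2=[1,6,5,4,4,5](0)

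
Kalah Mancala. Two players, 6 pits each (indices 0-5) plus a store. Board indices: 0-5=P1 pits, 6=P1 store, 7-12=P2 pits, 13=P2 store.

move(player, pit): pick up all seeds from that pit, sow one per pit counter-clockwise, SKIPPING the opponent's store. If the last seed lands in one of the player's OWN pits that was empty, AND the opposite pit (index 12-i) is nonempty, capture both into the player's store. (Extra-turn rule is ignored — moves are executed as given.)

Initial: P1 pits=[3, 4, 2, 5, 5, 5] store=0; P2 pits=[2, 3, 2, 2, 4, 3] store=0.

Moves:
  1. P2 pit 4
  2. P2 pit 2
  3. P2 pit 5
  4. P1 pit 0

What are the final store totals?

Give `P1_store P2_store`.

Move 1: P2 pit4 -> P1=[4,5,2,5,5,5](0) P2=[2,3,2,2,0,4](1)
Move 2: P2 pit2 -> P1=[4,0,2,5,5,5](0) P2=[2,3,0,3,0,4](7)
Move 3: P2 pit5 -> P1=[5,1,3,5,5,5](0) P2=[2,3,0,3,0,0](8)
Move 4: P1 pit0 -> P1=[0,2,4,6,6,6](0) P2=[2,3,0,3,0,0](8)

Answer: 0 8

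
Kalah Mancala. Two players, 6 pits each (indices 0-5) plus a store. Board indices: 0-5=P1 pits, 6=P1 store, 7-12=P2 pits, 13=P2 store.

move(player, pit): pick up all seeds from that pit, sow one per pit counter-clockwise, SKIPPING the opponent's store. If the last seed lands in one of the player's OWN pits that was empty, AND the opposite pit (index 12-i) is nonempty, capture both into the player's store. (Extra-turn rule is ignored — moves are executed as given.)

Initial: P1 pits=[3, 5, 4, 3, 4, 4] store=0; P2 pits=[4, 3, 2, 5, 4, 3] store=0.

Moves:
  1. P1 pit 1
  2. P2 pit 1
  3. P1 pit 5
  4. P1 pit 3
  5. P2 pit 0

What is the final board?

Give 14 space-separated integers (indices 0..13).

Answer: 3 0 5 0 6 1 3 0 2 5 8 6 4 1

Derivation:
Move 1: P1 pit1 -> P1=[3,0,5,4,5,5](1) P2=[4,3,2,5,4,3](0)
Move 2: P2 pit1 -> P1=[3,0,5,4,5,5](1) P2=[4,0,3,6,5,3](0)
Move 3: P1 pit5 -> P1=[3,0,5,4,5,0](2) P2=[5,1,4,7,5,3](0)
Move 4: P1 pit3 -> P1=[3,0,5,0,6,1](3) P2=[6,1,4,7,5,3](0)
Move 5: P2 pit0 -> P1=[3,0,5,0,6,1](3) P2=[0,2,5,8,6,4](1)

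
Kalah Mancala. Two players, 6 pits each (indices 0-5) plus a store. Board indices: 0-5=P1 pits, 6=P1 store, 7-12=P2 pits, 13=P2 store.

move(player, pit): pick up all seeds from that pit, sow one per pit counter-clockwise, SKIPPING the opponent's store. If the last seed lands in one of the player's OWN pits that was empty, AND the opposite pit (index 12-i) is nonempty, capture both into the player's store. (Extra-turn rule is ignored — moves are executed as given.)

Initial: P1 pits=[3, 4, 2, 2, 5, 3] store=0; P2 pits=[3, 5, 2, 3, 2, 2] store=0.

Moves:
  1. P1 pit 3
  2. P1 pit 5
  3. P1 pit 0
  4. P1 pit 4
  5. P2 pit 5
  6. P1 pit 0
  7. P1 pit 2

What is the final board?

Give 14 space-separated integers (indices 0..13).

Answer: 0 6 0 1 1 2 6 5 7 1 4 2 0 1

Derivation:
Move 1: P1 pit3 -> P1=[3,4,2,0,6,4](0) P2=[3,5,2,3,2,2](0)
Move 2: P1 pit5 -> P1=[3,4,2,0,6,0](1) P2=[4,6,3,3,2,2](0)
Move 3: P1 pit0 -> P1=[0,5,3,0,6,0](5) P2=[4,6,0,3,2,2](0)
Move 4: P1 pit4 -> P1=[0,5,3,0,0,1](6) P2=[5,7,1,4,2,2](0)
Move 5: P2 pit5 -> P1=[1,5,3,0,0,1](6) P2=[5,7,1,4,2,0](1)
Move 6: P1 pit0 -> P1=[0,6,3,0,0,1](6) P2=[5,7,1,4,2,0](1)
Move 7: P1 pit2 -> P1=[0,6,0,1,1,2](6) P2=[5,7,1,4,2,0](1)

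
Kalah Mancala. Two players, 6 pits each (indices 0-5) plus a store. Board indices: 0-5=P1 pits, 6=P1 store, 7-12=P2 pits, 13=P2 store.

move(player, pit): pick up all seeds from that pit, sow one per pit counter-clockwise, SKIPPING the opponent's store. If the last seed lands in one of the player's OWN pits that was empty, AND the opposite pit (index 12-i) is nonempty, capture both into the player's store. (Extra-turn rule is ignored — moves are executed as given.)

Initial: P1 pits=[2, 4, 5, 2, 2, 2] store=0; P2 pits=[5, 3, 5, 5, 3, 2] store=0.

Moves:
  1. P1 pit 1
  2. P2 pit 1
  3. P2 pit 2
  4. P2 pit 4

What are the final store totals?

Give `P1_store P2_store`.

Answer: 0 2

Derivation:
Move 1: P1 pit1 -> P1=[2,0,6,3,3,3](0) P2=[5,3,5,5,3,2](0)
Move 2: P2 pit1 -> P1=[2,0,6,3,3,3](0) P2=[5,0,6,6,4,2](0)
Move 3: P2 pit2 -> P1=[3,1,6,3,3,3](0) P2=[5,0,0,7,5,3](1)
Move 4: P2 pit4 -> P1=[4,2,7,3,3,3](0) P2=[5,0,0,7,0,4](2)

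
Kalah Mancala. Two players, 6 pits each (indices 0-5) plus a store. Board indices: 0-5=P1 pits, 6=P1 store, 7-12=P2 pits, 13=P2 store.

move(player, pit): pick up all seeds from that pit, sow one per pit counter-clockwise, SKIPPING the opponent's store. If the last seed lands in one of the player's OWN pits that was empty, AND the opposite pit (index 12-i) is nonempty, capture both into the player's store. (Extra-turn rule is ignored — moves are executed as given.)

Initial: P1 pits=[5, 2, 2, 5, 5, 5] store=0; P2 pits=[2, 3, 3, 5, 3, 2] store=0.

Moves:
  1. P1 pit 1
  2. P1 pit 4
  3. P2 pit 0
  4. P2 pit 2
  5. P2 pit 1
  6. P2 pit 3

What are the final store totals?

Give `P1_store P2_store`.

Move 1: P1 pit1 -> P1=[5,0,3,6,5,5](0) P2=[2,3,3,5,3,2](0)
Move 2: P1 pit4 -> P1=[5,0,3,6,0,6](1) P2=[3,4,4,5,3,2](0)
Move 3: P2 pit0 -> P1=[5,0,3,6,0,6](1) P2=[0,5,5,6,3,2](0)
Move 4: P2 pit2 -> P1=[6,0,3,6,0,6](1) P2=[0,5,0,7,4,3](1)
Move 5: P2 pit1 -> P1=[6,0,3,6,0,6](1) P2=[0,0,1,8,5,4](2)
Move 6: P2 pit3 -> P1=[7,1,4,7,1,6](1) P2=[0,0,1,0,6,5](3)

Answer: 1 3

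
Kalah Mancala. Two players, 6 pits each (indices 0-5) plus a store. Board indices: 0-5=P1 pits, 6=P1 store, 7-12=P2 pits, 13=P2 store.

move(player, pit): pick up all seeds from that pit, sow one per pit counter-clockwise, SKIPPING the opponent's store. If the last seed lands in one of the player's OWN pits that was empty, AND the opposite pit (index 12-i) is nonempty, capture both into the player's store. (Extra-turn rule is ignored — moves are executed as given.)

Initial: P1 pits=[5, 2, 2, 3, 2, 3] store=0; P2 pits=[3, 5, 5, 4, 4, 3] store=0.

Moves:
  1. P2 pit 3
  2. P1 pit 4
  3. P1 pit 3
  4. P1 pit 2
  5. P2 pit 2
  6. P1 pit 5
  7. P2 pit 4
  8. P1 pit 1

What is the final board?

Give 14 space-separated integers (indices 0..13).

Answer: 8 0 2 3 3 0 3 4 6 1 2 0 6 3

Derivation:
Move 1: P2 pit3 -> P1=[6,2,2,3,2,3](0) P2=[3,5,5,0,5,4](1)
Move 2: P1 pit4 -> P1=[6,2,2,3,0,4](1) P2=[3,5,5,0,5,4](1)
Move 3: P1 pit3 -> P1=[6,2,2,0,1,5](2) P2=[3,5,5,0,5,4](1)
Move 4: P1 pit2 -> P1=[6,2,0,1,2,5](2) P2=[3,5,5,0,5,4](1)
Move 5: P2 pit2 -> P1=[7,2,0,1,2,5](2) P2=[3,5,0,1,6,5](2)
Move 6: P1 pit5 -> P1=[7,2,0,1,2,0](3) P2=[4,6,1,2,6,5](2)
Move 7: P2 pit4 -> P1=[8,3,1,2,2,0](3) P2=[4,6,1,2,0,6](3)
Move 8: P1 pit1 -> P1=[8,0,2,3,3,0](3) P2=[4,6,1,2,0,6](3)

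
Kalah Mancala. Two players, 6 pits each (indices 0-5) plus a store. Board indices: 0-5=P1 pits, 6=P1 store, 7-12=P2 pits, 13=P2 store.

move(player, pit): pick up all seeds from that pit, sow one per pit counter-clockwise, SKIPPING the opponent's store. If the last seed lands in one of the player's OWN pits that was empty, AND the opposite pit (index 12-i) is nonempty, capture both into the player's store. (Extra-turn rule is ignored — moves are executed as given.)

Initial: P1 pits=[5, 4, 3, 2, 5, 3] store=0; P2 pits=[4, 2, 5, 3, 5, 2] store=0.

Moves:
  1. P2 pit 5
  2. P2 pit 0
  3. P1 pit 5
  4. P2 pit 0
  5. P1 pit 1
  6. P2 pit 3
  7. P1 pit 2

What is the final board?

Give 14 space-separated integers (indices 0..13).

Answer: 7 0 0 4 7 2 2 0 5 6 0 7 1 2

Derivation:
Move 1: P2 pit5 -> P1=[6,4,3,2,5,3](0) P2=[4,2,5,3,5,0](1)
Move 2: P2 pit0 -> P1=[6,4,3,2,5,3](0) P2=[0,3,6,4,6,0](1)
Move 3: P1 pit5 -> P1=[6,4,3,2,5,0](1) P2=[1,4,6,4,6,0](1)
Move 4: P2 pit0 -> P1=[6,4,3,2,5,0](1) P2=[0,5,6,4,6,0](1)
Move 5: P1 pit1 -> P1=[6,0,4,3,6,1](1) P2=[0,5,6,4,6,0](1)
Move 6: P2 pit3 -> P1=[7,0,4,3,6,1](1) P2=[0,5,6,0,7,1](2)
Move 7: P1 pit2 -> P1=[7,0,0,4,7,2](2) P2=[0,5,6,0,7,1](2)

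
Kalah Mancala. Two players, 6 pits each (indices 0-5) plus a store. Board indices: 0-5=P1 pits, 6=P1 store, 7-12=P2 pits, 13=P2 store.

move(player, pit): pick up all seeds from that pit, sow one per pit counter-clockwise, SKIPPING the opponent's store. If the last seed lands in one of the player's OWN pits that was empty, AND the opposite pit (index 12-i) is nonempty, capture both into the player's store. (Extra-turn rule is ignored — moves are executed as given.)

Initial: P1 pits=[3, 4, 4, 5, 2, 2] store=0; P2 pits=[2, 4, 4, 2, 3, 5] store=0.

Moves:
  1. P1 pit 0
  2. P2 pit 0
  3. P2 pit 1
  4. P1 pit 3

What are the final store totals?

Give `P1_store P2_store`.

Answer: 1 1

Derivation:
Move 1: P1 pit0 -> P1=[0,5,5,6,2,2](0) P2=[2,4,4,2,3,5](0)
Move 2: P2 pit0 -> P1=[0,5,5,6,2,2](0) P2=[0,5,5,2,3,5](0)
Move 3: P2 pit1 -> P1=[0,5,5,6,2,2](0) P2=[0,0,6,3,4,6](1)
Move 4: P1 pit3 -> P1=[0,5,5,0,3,3](1) P2=[1,1,7,3,4,6](1)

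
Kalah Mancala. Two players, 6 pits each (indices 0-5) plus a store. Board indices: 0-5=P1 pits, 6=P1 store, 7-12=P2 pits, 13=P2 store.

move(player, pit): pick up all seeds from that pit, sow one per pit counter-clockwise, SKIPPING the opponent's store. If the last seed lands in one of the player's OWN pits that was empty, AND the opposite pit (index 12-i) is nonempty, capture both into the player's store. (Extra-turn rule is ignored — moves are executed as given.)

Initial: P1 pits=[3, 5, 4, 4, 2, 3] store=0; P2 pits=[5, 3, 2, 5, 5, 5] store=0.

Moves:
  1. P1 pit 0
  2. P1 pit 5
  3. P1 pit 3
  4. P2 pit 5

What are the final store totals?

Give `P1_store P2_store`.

Move 1: P1 pit0 -> P1=[0,6,5,5,2,3](0) P2=[5,3,2,5,5,5](0)
Move 2: P1 pit5 -> P1=[0,6,5,5,2,0](1) P2=[6,4,2,5,5,5](0)
Move 3: P1 pit3 -> P1=[0,6,5,0,3,1](2) P2=[7,5,2,5,5,5](0)
Move 4: P2 pit5 -> P1=[1,7,6,1,3,1](2) P2=[7,5,2,5,5,0](1)

Answer: 2 1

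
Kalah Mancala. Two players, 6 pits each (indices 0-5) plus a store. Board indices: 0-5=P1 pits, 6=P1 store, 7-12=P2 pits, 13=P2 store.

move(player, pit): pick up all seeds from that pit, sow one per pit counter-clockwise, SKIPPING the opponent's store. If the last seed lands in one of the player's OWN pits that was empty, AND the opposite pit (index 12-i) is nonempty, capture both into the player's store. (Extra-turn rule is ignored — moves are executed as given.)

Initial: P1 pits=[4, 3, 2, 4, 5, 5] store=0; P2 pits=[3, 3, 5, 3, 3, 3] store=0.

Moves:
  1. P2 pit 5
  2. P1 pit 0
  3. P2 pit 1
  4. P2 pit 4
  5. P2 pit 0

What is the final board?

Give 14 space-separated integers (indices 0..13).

Move 1: P2 pit5 -> P1=[5,4,2,4,5,5](0) P2=[3,3,5,3,3,0](1)
Move 2: P1 pit0 -> P1=[0,5,3,5,6,6](0) P2=[3,3,5,3,3,0](1)
Move 3: P2 pit1 -> P1=[0,5,3,5,6,6](0) P2=[3,0,6,4,4,0](1)
Move 4: P2 pit4 -> P1=[1,6,3,5,6,6](0) P2=[3,0,6,4,0,1](2)
Move 5: P2 pit0 -> P1=[1,6,3,5,6,6](0) P2=[0,1,7,5,0,1](2)

Answer: 1 6 3 5 6 6 0 0 1 7 5 0 1 2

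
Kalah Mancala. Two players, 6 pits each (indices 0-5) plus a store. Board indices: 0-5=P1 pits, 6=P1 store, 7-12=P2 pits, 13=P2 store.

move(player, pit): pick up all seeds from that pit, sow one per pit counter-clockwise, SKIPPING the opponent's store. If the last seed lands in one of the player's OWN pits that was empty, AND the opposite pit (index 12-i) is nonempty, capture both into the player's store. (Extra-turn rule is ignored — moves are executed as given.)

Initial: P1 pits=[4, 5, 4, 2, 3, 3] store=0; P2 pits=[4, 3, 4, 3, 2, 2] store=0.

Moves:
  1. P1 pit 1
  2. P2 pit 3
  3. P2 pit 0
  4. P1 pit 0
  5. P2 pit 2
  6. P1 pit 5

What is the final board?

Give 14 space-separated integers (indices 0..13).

Answer: 1 1 6 4 5 0 2 1 5 1 2 5 4 2

Derivation:
Move 1: P1 pit1 -> P1=[4,0,5,3,4,4](1) P2=[4,3,4,3,2,2](0)
Move 2: P2 pit3 -> P1=[4,0,5,3,4,4](1) P2=[4,3,4,0,3,3](1)
Move 3: P2 pit0 -> P1=[4,0,5,3,4,4](1) P2=[0,4,5,1,4,3](1)
Move 4: P1 pit0 -> P1=[0,1,6,4,5,4](1) P2=[0,4,5,1,4,3](1)
Move 5: P2 pit2 -> P1=[1,1,6,4,5,4](1) P2=[0,4,0,2,5,4](2)
Move 6: P1 pit5 -> P1=[1,1,6,4,5,0](2) P2=[1,5,1,2,5,4](2)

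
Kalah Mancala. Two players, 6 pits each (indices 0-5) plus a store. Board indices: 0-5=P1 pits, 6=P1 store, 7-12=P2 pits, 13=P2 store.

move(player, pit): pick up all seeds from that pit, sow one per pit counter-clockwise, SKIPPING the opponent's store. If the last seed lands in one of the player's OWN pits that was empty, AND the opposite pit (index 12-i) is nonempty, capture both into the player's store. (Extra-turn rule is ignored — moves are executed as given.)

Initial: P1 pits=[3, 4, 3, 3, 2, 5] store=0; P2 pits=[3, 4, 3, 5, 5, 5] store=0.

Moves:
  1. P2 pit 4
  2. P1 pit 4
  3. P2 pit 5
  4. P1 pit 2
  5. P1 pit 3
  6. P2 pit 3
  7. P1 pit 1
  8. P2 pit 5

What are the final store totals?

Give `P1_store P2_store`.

Move 1: P2 pit4 -> P1=[4,5,4,3,2,5](0) P2=[3,4,3,5,0,6](1)
Move 2: P1 pit4 -> P1=[4,5,4,3,0,6](1) P2=[3,4,3,5,0,6](1)
Move 3: P2 pit5 -> P1=[5,6,5,4,1,6](1) P2=[3,4,3,5,0,0](2)
Move 4: P1 pit2 -> P1=[5,6,0,5,2,7](2) P2=[4,4,3,5,0,0](2)
Move 5: P1 pit3 -> P1=[5,6,0,0,3,8](3) P2=[5,5,3,5,0,0](2)
Move 6: P2 pit3 -> P1=[6,7,0,0,3,8](3) P2=[5,5,3,0,1,1](3)
Move 7: P1 pit1 -> P1=[6,0,1,1,4,9](4) P2=[6,6,3,0,1,1](3)
Move 8: P2 pit5 -> P1=[6,0,1,1,4,9](4) P2=[6,6,3,0,1,0](4)

Answer: 4 4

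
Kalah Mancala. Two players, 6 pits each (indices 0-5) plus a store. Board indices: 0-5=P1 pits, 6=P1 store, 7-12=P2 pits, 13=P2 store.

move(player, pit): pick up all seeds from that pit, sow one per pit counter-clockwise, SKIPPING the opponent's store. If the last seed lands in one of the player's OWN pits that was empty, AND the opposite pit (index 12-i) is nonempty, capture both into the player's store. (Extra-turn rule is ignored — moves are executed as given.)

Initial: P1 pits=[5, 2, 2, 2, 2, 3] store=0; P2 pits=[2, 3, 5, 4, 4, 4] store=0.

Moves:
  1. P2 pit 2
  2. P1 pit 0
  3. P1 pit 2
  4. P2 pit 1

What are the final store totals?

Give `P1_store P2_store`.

Answer: 1 1

Derivation:
Move 1: P2 pit2 -> P1=[6,2,2,2,2,3](0) P2=[2,3,0,5,5,5](1)
Move 2: P1 pit0 -> P1=[0,3,3,3,3,4](1) P2=[2,3,0,5,5,5](1)
Move 3: P1 pit2 -> P1=[0,3,0,4,4,5](1) P2=[2,3,0,5,5,5](1)
Move 4: P2 pit1 -> P1=[0,3,0,4,4,5](1) P2=[2,0,1,6,6,5](1)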